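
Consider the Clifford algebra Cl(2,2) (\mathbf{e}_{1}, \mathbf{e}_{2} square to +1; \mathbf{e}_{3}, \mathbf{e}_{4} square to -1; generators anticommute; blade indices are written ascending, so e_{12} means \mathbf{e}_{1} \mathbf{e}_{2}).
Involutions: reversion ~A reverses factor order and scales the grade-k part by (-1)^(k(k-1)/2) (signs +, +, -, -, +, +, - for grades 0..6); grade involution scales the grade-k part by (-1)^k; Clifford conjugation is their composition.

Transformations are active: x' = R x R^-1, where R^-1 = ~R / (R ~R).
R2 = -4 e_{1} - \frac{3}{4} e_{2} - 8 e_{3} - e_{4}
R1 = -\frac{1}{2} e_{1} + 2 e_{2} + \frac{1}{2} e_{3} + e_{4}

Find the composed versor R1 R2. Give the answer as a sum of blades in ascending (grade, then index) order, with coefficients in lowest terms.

Distribute over the terms of R1 (each basis-blade product reordered to ascending indices, repeated generators contracted through their squares):
(-\frac{1}{2} e_{1}) R2 = 2 + \frac{3}{8} e_{12} + 4 e_{13} + \frac{1}{2} e_{14}
(2 e_{2}) R2 = -\frac{3}{2} + 8 e_{12} - 16 e_{23} - 2 e_{24}
(\frac{1}{2} e_{3}) R2 = 4 + 2 e_{13} + \frac{3}{8} e_{23} - \frac{1}{2} e_{34}
(e_{4}) R2 = 1 + 4 e_{14} + \frac{3}{4} e_{24} + 8 e_{34}
Summing the partial products and collecting blades:
Answer: \frac{11}{2} + \frac{67}{8} e_{12} + 6 e_{13} + \frac{9}{2} e_{14} - \frac{125}{8} e_{23} - \frac{5}{4} e_{24} + \frac{15}{2} e_{34}


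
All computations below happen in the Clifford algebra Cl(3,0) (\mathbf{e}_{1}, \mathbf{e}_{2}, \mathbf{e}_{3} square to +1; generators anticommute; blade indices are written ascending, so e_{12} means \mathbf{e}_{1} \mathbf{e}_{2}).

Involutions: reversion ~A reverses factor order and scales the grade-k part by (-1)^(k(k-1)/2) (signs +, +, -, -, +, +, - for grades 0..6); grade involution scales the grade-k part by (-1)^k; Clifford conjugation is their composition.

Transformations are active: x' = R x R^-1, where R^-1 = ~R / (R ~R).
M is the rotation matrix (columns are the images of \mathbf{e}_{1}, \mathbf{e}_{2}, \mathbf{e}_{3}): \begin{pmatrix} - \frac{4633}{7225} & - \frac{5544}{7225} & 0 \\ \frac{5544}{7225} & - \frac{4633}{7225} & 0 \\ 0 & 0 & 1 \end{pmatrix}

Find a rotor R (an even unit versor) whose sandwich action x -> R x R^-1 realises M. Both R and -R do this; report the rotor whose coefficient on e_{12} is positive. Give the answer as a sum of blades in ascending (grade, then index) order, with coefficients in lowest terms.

Method: write R = a + b12*e_{12} + b13*e_{13} + b23*e_{23} with a^2 + b12^2 + b13^2 + b23^2 = 1 (so R^-1 = ~R). Expanding the columns R e_j ~R gives tr M = 4a^2 - 1 and, from the antisymmetric part, M21 - M12 = -4a*b12, M13 - M31 = 4a*b13, M32 - M23 = -4a*b23.
Here tr M = -\frac{2041}{7225}, so a^2 = (1 + tr M)/4 = \frac{1296}{7225} and a = ±\frac{36}{85}. Taking a = \frac{36}{85}: M21 - M12 = \frac{11088}{7225}, M13 - M31 = 0, M32 - M23 = 0, giving b12 = -\frac{77}{85}, b13 = 0, b23 = 0, i.e. R = \frac{36}{85} - \frac{77}{85} e_{12}.
Its e_{12} coefficient is negative, so report the other preimage -R.
Answer: -\frac{36}{85} + \frac{77}{85} e_{12}. Sheet selection: the two-to-one cover makes ±R indistinguishable at the matrix level (trace -\frac{2041}{7225}), so uniqueness comes from the required sign on e_{12}.


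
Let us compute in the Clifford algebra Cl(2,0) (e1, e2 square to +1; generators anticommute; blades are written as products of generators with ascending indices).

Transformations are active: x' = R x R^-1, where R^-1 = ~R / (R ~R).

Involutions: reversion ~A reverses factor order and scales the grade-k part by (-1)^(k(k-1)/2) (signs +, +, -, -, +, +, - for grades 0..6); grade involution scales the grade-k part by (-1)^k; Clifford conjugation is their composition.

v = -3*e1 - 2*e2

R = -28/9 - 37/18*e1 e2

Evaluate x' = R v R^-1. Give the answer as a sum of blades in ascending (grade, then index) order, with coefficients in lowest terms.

~R = -28/9 + 37/18*e1 e2, and R ~R = 4505/324, so R^-1 = ~R / (4505/324).
R v = 121/9*e1 + 1/18*e2
Answer: -13589/4505*e1 + 8898/4505*e2


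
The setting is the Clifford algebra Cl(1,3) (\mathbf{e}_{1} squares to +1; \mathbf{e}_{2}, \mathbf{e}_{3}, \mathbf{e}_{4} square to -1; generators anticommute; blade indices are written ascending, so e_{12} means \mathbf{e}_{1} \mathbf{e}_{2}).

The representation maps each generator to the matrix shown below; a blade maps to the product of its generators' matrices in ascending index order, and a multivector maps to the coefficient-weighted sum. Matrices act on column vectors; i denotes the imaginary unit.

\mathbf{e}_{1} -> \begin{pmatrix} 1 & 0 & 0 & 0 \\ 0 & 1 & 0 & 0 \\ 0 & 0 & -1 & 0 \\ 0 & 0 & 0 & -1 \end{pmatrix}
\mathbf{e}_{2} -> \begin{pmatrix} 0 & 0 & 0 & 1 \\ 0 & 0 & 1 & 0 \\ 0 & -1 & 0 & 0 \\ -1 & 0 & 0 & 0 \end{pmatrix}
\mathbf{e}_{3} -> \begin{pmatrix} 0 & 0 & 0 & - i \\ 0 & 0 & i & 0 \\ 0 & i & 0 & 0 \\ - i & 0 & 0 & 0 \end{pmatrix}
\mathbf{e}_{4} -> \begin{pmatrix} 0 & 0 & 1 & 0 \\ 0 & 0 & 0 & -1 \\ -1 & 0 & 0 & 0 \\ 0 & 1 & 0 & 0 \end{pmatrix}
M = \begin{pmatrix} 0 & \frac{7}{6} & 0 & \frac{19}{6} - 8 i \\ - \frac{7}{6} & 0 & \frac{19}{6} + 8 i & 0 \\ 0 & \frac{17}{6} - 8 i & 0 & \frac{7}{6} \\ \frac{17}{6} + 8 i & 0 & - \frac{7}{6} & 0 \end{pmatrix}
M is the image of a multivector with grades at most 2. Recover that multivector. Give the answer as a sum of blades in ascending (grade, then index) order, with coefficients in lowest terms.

Method: the blade images are trace-orthogonal — tr(rho(e_A) rho(e_B)^-1) = 4 if A = B and 0 otherwise — and rho(e_A)^-1 = (e_A)^2 * rho(e_A) with (e_A)^2 = +1 or -1, so the coefficient of e_A in the preimage is (e_A)^2 * tr(M rho(e_A))/4.
Nonzero projections over blades of grade <= 2: e_{2}: (e_{2})^2 = -1, tr(M rho(e_{2})) = - \frac{2}{3}, coefficient \frac{1}{6}; e_{12}: (e_{12})^2 = +1, tr(M rho(e_{12})) = 12, coefficient 3; e_{13}: (e_{13})^2 = +1, tr(M rho(e_{13})) = 32, coefficient 8; e_{24}: (e_{24})^2 = -1, tr(M rho(e_{24})) = - \frac{14}{3}, coefficient \frac{7}{6}. Every other blade of grade <= 2 projects to 0.
Answer: \frac{1}{6} e_{2} + 3 e_{12} + 8 e_{13} + \frac{7}{6} e_{24}


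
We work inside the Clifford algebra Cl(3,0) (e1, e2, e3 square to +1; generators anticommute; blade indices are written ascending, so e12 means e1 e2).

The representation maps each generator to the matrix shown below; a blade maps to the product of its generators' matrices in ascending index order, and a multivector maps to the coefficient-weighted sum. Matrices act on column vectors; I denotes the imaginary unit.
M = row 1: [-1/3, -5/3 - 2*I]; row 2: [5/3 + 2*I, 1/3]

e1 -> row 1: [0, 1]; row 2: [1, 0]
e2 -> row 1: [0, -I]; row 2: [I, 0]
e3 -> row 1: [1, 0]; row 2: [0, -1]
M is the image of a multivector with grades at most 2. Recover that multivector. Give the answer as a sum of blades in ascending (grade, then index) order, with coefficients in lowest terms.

Method: 1, rho(e1), rho(e2), rho(e3) form a trace-orthogonal basis of the 2x2 complex matrices (tr(X Y) = 2 if X = Y, else 0), so M = m0*1 + m1*rho(e1) + m2*rho(e2) + m3*rho(e3) with m0 = tr(M)/2 = 0, m1 = tr(M rho(e1))/2 = 0, m2 = tr(M rho(e2))/2 = 2 - 5*I/3, m3 = tr(M rho(e3))/2 = -1/3.
Multiplying table entries, the bivector images are rho(e12) = I*rho(e3), rho(e13) = -I*rho(e2), rho(e23) = I*rho(e1); with real blade coefficients the real parts of m0..m3 are the coefficients of 1, e1, e2, e3 and the imaginary parts give the bivectors (e23: Im m1, e13: -Im m2, e12: Im m3).
Answer: 2*e2 - 1/3*e3 + 5/3*e13


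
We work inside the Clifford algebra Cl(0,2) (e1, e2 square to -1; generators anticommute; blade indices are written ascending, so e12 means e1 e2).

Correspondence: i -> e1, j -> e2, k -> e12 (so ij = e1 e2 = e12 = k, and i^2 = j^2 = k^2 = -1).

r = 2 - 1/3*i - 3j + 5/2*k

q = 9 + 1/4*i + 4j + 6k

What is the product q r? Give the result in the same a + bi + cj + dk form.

In blades: q = 9 + 1/4*e1 + 4*e2 + 6*e12, r = 2 - 1/3*e1 - 3*e2 + 5/2*e12.
Distribute q over r term by term (generator squares from the signature, products reordered to ascending indices): (9)*r = 18 - 3*e1 - 27*e2 + 45/2*e12; (1/4*e1)*r = 1/12 + 1/2*e1 - 5/8*e2 - 3/4*e12; (4*e2)*r = 12 + 10*e1 + 8*e2 + 4/3*e12; (6*e12)*r = -15 + 18*e1 - 2*e2 + 12*e12.
Sum: 181/12 + 51/2*e1 - 173/8*e2 + 421/12*e12; translating back through the correspondence:
Answer: 181/12 + 51/2*i - 173/8*j + 421/12*k


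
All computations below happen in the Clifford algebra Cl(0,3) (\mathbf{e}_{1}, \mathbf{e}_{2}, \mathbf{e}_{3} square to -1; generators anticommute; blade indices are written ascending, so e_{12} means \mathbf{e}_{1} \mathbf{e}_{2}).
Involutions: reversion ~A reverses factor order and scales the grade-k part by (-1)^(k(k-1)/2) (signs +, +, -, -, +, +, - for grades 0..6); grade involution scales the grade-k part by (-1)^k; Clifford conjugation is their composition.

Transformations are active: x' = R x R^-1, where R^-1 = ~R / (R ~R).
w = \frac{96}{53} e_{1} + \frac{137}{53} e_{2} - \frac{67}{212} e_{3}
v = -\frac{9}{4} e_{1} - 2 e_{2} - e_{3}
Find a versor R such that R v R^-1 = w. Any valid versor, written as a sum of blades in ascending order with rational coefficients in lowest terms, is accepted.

Take R = v + w = -\frac{93}{212} e_{1} + \frac{31}{53} e_{2} - \frac{279}{212} e_{3}. Because q(v) = q(w) = -\frac{161}{16}, conjugation by R sends v exactly to w.
Answer: -\frac{93}{212} e_{1} + \frac{31}{53} e_{2} - \frac{279}{212} e_{3}


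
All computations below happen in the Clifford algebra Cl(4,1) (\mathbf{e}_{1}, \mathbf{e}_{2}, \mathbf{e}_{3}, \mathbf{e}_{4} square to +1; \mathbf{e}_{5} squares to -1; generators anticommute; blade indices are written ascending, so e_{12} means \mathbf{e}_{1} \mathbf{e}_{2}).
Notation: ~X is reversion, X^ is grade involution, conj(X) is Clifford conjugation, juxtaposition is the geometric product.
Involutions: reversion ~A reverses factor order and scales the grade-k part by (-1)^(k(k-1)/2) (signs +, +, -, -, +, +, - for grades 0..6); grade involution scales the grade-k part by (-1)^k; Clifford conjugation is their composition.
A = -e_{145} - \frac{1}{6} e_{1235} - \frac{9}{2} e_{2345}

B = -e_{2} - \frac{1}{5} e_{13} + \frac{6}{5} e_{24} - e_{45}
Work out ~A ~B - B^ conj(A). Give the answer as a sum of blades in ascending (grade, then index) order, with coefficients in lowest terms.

first term: e_{1} - \frac{9}{2} e_{23} - \frac{1}{30} e_{25} + \frac{27}{5} e_{35} + \frac{6}{5} e_{125} + \frac{1}{6} e_{135} - \frac{43}{10} e_{345} - \frac{1}{6} e_{1234} - \frac{19}{10} e_{1245} - \frac{1}{5} e_{1345}
second term: e_{1} + \frac{9}{2} e_{23} + \frac{1}{30} e_{25} - \frac{27}{5} e_{35} - \frac{6}{5} e_{125} + \frac{1}{6} e_{135} - \frac{47}{10} e_{345} - \frac{1}{6} e_{1234} + \frac{1}{10} e_{1245} - \frac{1}{5} e_{1345}
Answer: -9 e_{23} - \frac{1}{15} e_{25} + \frac{54}{5} e_{35} + \frac{12}{5} e_{125} + \frac{2}{5} e_{345} - 2 e_{1245}


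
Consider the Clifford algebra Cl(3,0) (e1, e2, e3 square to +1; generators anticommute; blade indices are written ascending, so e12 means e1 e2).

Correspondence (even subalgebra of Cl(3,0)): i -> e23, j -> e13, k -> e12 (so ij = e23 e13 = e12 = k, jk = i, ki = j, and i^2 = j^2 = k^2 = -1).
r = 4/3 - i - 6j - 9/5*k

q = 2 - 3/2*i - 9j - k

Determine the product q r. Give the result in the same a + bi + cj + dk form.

In blades: q = 2 - e12 - 9*e13 - 3/2*e23, r = 4/3 - 9/5*e12 - 6*e13 - e23.
Distribute q over r term by term (generator squares from the signature, products reordered to ascending indices): (2)*r = 8/3 - 18/5*e12 - 12*e13 - 2*e23; (-e12)*r = -9/5 - 4/3*e12 + e13 - 6*e23; (-9*e13)*r = -54 - 9*e12 - 12*e13 + 81/5*e23; (-3/2*e23)*r = -3/2 + 9*e12 - 27/10*e13 - 2*e23.
Sum: -1639/30 - 74/15*e12 - 257/10*e13 + 31/5*e23; translating back through the correspondence:
Answer: -1639/30 + 31/5*i - 257/10*j - 74/15*k


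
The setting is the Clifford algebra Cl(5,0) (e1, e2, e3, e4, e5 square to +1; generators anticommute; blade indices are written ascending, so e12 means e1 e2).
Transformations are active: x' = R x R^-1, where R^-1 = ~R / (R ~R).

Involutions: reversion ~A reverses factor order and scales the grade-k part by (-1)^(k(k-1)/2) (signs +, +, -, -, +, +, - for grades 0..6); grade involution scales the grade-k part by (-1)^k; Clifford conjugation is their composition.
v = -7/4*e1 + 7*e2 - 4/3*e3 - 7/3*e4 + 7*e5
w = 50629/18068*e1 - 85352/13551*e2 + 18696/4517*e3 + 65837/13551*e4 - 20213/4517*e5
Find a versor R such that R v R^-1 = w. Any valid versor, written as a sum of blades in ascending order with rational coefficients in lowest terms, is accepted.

Take R = v + w = 9505/9034*e1 + 9505/13551*e2 + 38020/13551*e3 + 11406/4517*e4 + 11406/4517*e5. Because q(v) = q(w) = 15593/144, conjugation by R sends v exactly to w.
Answer: 9505/9034*e1 + 9505/13551*e2 + 38020/13551*e3 + 11406/4517*e4 + 11406/4517*e5


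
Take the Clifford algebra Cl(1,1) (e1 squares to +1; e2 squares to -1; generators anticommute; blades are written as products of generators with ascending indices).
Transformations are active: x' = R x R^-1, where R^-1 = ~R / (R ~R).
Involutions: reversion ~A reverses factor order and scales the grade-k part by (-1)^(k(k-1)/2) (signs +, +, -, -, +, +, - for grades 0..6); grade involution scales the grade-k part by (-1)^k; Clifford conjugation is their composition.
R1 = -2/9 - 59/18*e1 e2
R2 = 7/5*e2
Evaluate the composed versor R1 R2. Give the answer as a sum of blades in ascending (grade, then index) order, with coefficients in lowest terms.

Distribute over the terms of R2 (each basis-blade product reordered to ascending indices, repeated generators contracted through their squares):
R1 (7/5*e2) = 413/90*e1 - 14/45*e2
Answer: 413/90*e1 - 14/45*e2


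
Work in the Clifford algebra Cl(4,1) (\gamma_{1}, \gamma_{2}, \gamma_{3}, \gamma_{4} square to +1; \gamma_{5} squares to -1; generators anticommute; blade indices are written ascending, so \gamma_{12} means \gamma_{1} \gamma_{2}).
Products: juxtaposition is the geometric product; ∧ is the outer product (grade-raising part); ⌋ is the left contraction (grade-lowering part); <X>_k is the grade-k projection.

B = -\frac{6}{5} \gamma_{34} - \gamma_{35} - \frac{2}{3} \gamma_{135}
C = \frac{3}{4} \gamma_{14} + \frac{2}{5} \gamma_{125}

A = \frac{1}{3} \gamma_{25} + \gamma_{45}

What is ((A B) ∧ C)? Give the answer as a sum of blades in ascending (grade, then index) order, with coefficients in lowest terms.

step 1: -\frac{1}{3} \gamma_{23} + \gamma_{34} + \frac{6}{5} \gamma_{35} - \frac{2}{9} \gamma_{123} + \frac{2}{3} \gamma_{134} - \frac{2}{5} \gamma_{2345}
step 2: -\frac{1}{4} \gamma_{1234} - \frac{9}{10} \gamma_{1345} + \frac{2}{5} \gamma_{12345}
Answer: -\frac{1}{4} \gamma_{1234} - \frac{9}{10} \gamma_{1345} + \frac{2}{5} \gamma_{12345}


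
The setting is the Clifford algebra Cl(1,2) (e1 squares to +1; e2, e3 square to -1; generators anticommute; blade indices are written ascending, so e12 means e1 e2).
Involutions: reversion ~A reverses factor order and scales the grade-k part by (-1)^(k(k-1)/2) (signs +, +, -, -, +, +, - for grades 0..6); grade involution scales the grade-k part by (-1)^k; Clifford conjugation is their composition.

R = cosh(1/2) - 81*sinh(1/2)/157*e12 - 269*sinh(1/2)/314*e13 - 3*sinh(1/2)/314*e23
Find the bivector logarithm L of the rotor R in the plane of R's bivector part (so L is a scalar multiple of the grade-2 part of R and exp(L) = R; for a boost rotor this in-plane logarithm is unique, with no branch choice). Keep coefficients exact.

The scalar part of R is cosh(1/2), so cosh pins the rapidity up to sign — the sign comes from the bivector part; dividing that part by sinh of the rapidity yields the plane, and the in-plane L = rapidity * plane is unique because the two sign choices cancel.
Concretely: cosh(rapidity) = cosh(1/2) gives rapidity = ±1/2, and since rapidity/sinh(rapidity) is even the sign is immaterial: L = (rapidity/sinh(rapidity)) * <R>_2 = (1/(2*sinh(1/2))) * <R>_2.
Answer: -81/314*e12 - 269/628*e13 - 3/628*e23


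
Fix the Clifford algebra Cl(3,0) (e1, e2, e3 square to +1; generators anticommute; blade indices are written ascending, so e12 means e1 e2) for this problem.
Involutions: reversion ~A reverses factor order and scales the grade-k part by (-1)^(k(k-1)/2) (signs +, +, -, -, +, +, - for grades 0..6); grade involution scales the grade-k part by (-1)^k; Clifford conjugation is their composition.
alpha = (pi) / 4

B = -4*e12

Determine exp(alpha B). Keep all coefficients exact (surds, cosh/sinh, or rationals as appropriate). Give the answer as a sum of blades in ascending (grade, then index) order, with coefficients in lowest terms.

B^2 = (-4)^2*(e12)^2 = 16*(-1) = -16 (a basis 2-blade squares to minus the product of its generators' squares).
B^2 = -16 — B^2 < 0, so the exponential closes trigonometrically: l = 4, alpha*l = pi, so exp(alpha B) = cos(pi) + (sin(pi)/4)*B = -1 + (0)*B.
Answer: -1


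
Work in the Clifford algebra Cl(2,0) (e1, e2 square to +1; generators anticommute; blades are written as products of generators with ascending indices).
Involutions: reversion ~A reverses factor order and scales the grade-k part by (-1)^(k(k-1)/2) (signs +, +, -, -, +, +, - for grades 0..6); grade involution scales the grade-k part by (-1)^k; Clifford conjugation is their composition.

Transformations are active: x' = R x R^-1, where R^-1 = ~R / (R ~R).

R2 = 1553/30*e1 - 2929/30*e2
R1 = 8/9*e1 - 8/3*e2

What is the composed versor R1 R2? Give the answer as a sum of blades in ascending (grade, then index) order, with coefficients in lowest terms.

Distribute over the terms of R1 (each basis-blade product reordered to ascending indices, repeated generators contracted through their squares):
(8/9*e1) R2 = 6212/135 - 11716/135*e1 e2
(-8/3*e2) R2 = 11716/45 + 6212/45*e1 e2
Summing the partial products and collecting blades:
Answer: 8272/27 + 1384/27*e1 e2


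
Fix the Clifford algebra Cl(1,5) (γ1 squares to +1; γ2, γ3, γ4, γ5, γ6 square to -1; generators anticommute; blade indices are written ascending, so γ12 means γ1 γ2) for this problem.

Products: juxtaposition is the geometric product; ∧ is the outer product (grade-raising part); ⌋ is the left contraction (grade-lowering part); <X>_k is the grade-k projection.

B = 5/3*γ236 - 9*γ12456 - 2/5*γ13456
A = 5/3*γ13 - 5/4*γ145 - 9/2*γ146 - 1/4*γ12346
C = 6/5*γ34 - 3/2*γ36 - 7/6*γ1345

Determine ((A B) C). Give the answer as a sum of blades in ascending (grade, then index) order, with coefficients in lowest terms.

step 1: -5/12*γ14 + 202/5*γ25 - 45/4*γ26 + 81/20*γ35 - 1/2*γ36 + 25/9*γ126 - 2/3*γ456 + 15/2*γ1234 - 15*γ23456 - 25/12*γ123456
step 2: -3/4 - 9*γ12 - 1/2*γ13 - 189/40*γ14 + 135/8*γ23 - 35/4*γ25 + 175/72*γ26 - 35/72*γ35 - 243/50*γ45 + 3/5*γ46 - 243/40*γ56 - 25/6*γ123 + 35/2*γ126 - 7/9*γ136 - 45/2*γ245 + 18*γ256 + γ345 - 4/5*γ356 + 707/15*γ1234 - 25/8*γ1245 - 45/4*γ1246 + 5/2*γ1256 - 5/8*γ1346 + 7/12*γ1456 + 1212/25*γ2345 - 27/2*γ2346 + 303/5*γ2356 + 10/3*γ12346 + 175/54*γ23456 - 105/8*γ123456
Answer: -3/4 - 9*γ12 - 1/2*γ13 - 189/40*γ14 + 135/8*γ23 - 35/4*γ25 + 175/72*γ26 - 35/72*γ35 - 243/50*γ45 + 3/5*γ46 - 243/40*γ56 - 25/6*γ123 + 35/2*γ126 - 7/9*γ136 - 45/2*γ245 + 18*γ256 + γ345 - 4/5*γ356 + 707/15*γ1234 - 25/8*γ1245 - 45/4*γ1246 + 5/2*γ1256 - 5/8*γ1346 + 7/12*γ1456 + 1212/25*γ2345 - 27/2*γ2346 + 303/5*γ2356 + 10/3*γ12346 + 175/54*γ23456 - 105/8*γ123456


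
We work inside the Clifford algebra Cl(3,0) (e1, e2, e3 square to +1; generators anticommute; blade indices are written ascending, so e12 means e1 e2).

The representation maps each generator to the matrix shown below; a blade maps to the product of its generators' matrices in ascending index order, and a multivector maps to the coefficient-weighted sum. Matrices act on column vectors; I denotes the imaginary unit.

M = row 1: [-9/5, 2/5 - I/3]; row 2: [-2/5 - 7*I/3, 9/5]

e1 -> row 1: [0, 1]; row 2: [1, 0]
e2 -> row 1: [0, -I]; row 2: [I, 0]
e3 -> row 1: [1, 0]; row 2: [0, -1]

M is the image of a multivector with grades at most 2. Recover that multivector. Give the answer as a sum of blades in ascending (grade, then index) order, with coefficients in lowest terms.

Method: 1, rho(e1), rho(e2), rho(e3) form a trace-orthogonal basis of the 2x2 complex matrices (tr(X Y) = 2 if X = Y, else 0), so M = m0*1 + m1*rho(e1) + m2*rho(e2) + m3*rho(e3) with m0 = tr(M)/2 = 0, m1 = tr(M rho(e1))/2 = -4*I/3, m2 = tr(M rho(e2))/2 = -1 + 2*I/5, m3 = tr(M rho(e3))/2 = -9/5.
Multiplying table entries, the bivector images are rho(e12) = I*rho(e3), rho(e13) = -I*rho(e2), rho(e23) = I*rho(e1); with real blade coefficients the real parts of m0..m3 are the coefficients of 1, e1, e2, e3 and the imaginary parts give the bivectors (e23: Im m1, e13: -Im m2, e12: Im m3).
Answer: -e2 - 9/5*e3 - 2/5*e13 - 4/3*e23


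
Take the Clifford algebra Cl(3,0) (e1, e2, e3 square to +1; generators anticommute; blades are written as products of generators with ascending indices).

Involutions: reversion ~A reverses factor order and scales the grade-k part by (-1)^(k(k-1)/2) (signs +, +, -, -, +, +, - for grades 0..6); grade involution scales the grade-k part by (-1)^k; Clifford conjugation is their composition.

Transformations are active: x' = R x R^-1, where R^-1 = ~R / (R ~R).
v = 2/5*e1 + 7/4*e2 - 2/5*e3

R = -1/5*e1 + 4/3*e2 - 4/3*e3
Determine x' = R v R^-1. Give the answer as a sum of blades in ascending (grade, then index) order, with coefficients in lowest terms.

~R = -1/5*e1 + 4/3*e2 - 4/3*e3, and R ~R = 809/225, so R^-1 = ~R / (809/225).
R v = 209/75 - 53/60*e1 e2 + 46/75*e1 e3 + 9/5*e2 e3
Answer: -2872/4045*e1 + 1025/3236*e2 - 6742/4045*e3


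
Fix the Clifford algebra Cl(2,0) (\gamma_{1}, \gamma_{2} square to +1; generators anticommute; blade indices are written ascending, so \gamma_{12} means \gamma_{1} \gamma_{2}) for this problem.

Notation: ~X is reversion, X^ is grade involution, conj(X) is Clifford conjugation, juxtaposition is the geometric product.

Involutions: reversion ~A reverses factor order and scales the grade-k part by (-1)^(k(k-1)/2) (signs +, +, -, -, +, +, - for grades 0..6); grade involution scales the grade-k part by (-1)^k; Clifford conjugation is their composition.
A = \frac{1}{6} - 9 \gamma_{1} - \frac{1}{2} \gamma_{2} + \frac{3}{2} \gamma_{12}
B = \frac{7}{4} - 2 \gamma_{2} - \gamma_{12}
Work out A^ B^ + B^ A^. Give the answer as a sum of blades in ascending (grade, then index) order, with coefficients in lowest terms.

first term: \frac{67}{24} + \frac{77}{4} \gamma_{1} - \frac{187}{24} \gamma_{2} + \frac{491}{24} \gamma_{12}
second term: \frac{67}{24} + \frac{49}{4} \gamma_{1} + \frac{245}{24} \gamma_{2} - \frac{373}{24} \gamma_{12}
Answer: \frac{67}{12} + \frac{63}{2} \gamma_{1} + \frac{29}{12} \gamma_{2} + \frac{59}{12} \gamma_{12}


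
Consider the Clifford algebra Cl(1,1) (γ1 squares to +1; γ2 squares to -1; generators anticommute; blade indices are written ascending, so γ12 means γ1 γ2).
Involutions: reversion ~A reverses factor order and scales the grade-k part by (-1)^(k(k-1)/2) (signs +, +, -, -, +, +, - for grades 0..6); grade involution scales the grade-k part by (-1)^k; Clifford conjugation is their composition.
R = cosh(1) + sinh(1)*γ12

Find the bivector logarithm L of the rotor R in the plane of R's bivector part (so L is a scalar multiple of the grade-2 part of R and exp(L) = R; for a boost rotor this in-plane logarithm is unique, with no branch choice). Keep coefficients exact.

The scalar part of R is cosh(1), which fixes the rapidity magnitude through cosh (cosh is even, so it cannot fix the sign — the bivector part carries that); dividing the bivector part by sinh of the rapidity gives the plane, and L = rapidity * plane, where the joint sign ambiguity of (rapidity, plane) cancels in the product.
Concretely: cosh(rapidity) = cosh(1) gives rapidity = ±1, and since rapidity/sinh(rapidity) is even the sign is immaterial: L = (rapidity/sinh(rapidity)) * <R>_2 = (1/sinh(1)) * <R>_2.
Answer: γ12


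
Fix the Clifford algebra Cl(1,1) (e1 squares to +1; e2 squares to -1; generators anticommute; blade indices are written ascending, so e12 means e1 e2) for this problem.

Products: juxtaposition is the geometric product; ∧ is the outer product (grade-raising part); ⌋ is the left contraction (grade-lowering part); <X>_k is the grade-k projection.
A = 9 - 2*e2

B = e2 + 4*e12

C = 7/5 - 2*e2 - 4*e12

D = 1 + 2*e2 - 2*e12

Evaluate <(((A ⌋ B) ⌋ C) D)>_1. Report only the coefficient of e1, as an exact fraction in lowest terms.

step 1: 2 - 8*e1 + 9*e2 + 36*e12
step 2: -616/5 - 36*e1 + 28*e2 - 8*e12
step 3: -816/5 - 76*e1 - 732/5*e2 + 832/5*e12
step 4: -76*e1 - 732/5*e2
Answer: -76


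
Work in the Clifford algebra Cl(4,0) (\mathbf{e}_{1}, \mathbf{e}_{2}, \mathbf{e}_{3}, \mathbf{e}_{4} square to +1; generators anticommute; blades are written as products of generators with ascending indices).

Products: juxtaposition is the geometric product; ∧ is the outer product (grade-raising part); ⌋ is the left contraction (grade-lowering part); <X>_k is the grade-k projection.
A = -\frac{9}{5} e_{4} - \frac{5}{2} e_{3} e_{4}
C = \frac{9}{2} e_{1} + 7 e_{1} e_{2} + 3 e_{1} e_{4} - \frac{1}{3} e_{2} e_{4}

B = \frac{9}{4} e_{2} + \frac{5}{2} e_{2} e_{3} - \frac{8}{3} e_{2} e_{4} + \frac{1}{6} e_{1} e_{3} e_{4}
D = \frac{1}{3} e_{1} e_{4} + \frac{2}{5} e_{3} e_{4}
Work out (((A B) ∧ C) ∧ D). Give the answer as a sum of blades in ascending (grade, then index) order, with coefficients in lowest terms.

step 1: \frac{5}{12} e_{1} - \frac{24}{5} e_{2} - \frac{3}{10} e_{1} e_{3} + \frac{20}{3} e_{2} e_{3} + \frac{103}{10} e_{2} e_{4} - \frac{81}{8} e_{2} e_{3} e_{4}
step 2: \frac{108}{5} e_{1} e_{2} + 30 e_{1} e_{2} e_{3} + \frac{1091}{18} e_{1} e_{2} e_{4} + \frac{5237}{80} e_{1} e_{2} e_{3} e_{4}
step 3: \frac{216}{25} e_{1} e_{2} e_{3} e_{4}
Answer: \frac{216}{25} e_{1} e_{2} e_{3} e_{4}


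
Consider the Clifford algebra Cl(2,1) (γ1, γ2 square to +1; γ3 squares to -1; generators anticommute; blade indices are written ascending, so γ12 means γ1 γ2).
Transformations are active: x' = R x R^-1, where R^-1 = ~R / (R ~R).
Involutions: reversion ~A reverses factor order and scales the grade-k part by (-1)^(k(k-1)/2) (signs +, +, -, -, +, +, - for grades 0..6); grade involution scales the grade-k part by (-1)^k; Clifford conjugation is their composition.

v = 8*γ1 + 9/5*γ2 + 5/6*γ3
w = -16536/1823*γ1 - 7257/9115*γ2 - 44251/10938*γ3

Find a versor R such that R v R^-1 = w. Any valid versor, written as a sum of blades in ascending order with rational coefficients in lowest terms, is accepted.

R = v + w = -1952/1823*γ1 + 1830/1823*γ2 - 5856/1823*γ3 works: the equal norms (59891/900) guarantee its sandwich swaps v into w.
Answer: -1952/1823*γ1 + 1830/1823*γ2 - 5856/1823*γ3


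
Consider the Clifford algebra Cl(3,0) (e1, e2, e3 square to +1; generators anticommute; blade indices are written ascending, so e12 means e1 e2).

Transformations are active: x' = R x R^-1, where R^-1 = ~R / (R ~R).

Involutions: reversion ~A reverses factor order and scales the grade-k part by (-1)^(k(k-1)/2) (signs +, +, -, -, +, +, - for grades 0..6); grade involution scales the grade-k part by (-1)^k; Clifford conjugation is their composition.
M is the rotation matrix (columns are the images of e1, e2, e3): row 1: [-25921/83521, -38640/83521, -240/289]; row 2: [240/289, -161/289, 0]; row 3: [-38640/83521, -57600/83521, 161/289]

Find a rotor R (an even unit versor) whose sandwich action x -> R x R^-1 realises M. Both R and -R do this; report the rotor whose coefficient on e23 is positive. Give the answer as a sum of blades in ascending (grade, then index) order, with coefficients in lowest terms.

Method: write R = a + b12*e12 + b13*e13 + b23*e23 with a^2 + b12^2 + b13^2 + b23^2 = 1 (so R^-1 = ~R). Expanding the columns R e_j ~R gives tr M = 4a^2 - 1 and, from the antisymmetric part, M21 - M12 = -4a*b12, M13 - M31 = 4a*b13, M32 - M23 = -4a*b23.
Here tr M = -25921/83521, so a^2 = (1 + tr M)/4 = 14400/83521 and a = ±120/289. Taking a = 120/289: M21 - M12 = 108000/83521, M13 - M31 = -30720/83521, M32 - M23 = -57600/83521, giving b12 = -225/289, b13 = -64/289, b23 = 120/289, i.e. R = 120/289 - 225/289*e12 - 64/289*e13 + 120/289*e23.
Its e23 coefficient is already positive.
Answer: 120/289 - 225/289*e12 - 64/289*e13 + 120/289*e23. Uniqueness: Spin(3) -> SO(3) maps R and -R to the same rotation of trace -25921/83521; fixing the sign of the e23 coefficient removes the ambiguity.


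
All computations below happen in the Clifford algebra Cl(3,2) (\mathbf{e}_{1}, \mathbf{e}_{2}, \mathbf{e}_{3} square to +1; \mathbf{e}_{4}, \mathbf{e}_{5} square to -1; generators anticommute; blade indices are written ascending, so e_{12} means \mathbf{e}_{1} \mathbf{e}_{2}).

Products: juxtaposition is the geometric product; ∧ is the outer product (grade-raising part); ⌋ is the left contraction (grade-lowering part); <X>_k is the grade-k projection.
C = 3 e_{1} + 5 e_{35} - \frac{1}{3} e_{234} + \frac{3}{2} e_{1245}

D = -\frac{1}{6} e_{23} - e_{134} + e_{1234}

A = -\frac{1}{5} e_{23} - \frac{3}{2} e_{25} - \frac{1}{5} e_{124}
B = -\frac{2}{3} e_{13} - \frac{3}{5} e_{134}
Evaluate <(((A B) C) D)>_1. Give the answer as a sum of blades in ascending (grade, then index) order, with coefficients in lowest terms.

step 1: \frac{2}{15} e_{12} + \frac{3}{25} e_{23} + \frac{3}{25} e_{124} - \frac{2}{15} e_{234} - e_{1235} + \frac{9}{10} e_{12345}
step 2: \frac{2}{45} - \frac{2}{5} e_{2} + \frac{27}{20} e_{3} + \frac{1}{25} e_{4} + \frac{9}{50} e_{5} - 5 e_{12} + \frac{1}{25} e_{13} + \frac{3}{10} e_{15} + \frac{9}{25} e_{24} + \frac{3}{5} e_{25} + \frac{3}{2} e_{34} - \frac{1}{5} e_{45} + \frac{9}{25} e_{123} - \frac{9}{2} e_{124} - \frac{2}{45} e_{134} - \frac{1}{5} e_{135} + \frac{1}{3} e_{145} + 3 e_{235} + \frac{2}{3} e_{245} + \frac{2}{5} e_{1234} + \frac{2}{3} e_{1235} - \frac{9}{50} e_{1345} + \frac{27}{10} e_{2345} - \frac{3}{5} e_{12345}
step 3: -\frac{16}{45} - \frac{36}{25} e_{1} + \frac{209}{360} e_{2} + \frac{137}{30} e_{3} - \frac{8}{25} e_{4} + \frac{23}{25} e_{5} + \frac{113}{75} e_{12} + \frac{77}{150} e_{13} + \frac{17}{12} e_{14} - \frac{233}{90} e_{15} + \frac{1213}{270} e_{23} - \frac{7}{100} e_{24} + \frac{21}{50} e_{25} + \frac{247}{50} e_{34} - \frac{13}{30} e_{35} - \frac{1}{60} e_{45} - \frac{8}{25} e_{123} + \frac{145}{108} e_{124} - \frac{41}{15} e_{125} + \frac{199}{180} e_{134} - \frac{7}{15} e_{135} - \frac{31}{10} e_{145} - \frac{751}{150} e_{234} + \frac{91}{300} e_{235} + \frac{7}{15} e_{245} + \frac{17}{90} e_{345} - \frac{16}{45} e_{1234} + \frac{5}{12} e_{1235} + \frac{297}{100} e_{1245} - \frac{21}{50} e_{1345} + \frac{1}{3} e_{2345} - \frac{107}{225} e_{12345}
step 4: -\frac{36}{25} e_{1} + \frac{209}{360} e_{2} + \frac{137}{30} e_{3} - \frac{8}{25} e_{4} + \frac{23}{25} e_{5}
Answer: -\frac{36}{25} e_{1} + \frac{209}{360} e_{2} + \frac{137}{30} e_{3} - \frac{8}{25} e_{4} + \frac{23}{25} e_{5}


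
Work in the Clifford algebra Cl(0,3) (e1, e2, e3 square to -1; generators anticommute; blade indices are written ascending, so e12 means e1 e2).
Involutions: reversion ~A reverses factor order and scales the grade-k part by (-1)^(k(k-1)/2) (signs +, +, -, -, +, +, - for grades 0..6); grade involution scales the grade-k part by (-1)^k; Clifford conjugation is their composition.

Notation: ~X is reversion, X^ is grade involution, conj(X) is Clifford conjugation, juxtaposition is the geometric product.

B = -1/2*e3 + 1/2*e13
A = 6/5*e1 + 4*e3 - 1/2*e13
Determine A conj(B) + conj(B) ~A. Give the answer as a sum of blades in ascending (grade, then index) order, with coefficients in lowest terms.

first term: -9/4 - 7/4*e1 + 3/5*e3 + 3/5*e13
second term: -7/4 + 9/4*e1 - 3/5*e3 - 3/5*e13
Answer: -4 + 1/2*e1


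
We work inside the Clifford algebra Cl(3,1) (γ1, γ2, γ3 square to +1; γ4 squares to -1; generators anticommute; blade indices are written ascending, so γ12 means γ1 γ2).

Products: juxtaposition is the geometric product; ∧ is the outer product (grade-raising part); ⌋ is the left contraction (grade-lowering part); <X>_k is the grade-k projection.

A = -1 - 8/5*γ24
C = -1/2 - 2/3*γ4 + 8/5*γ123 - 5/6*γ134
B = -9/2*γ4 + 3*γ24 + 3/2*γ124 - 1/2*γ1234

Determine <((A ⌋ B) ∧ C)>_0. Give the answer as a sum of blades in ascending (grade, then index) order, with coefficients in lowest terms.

step 1: -24/5 - 12/5*γ1 + 9/2*γ4 - 4/5*γ13 - 3*γ24 - 3/2*γ124 + 1/2*γ1234
step 2: 12/5 + 6/5*γ1 + 19/20*γ4 + 2/5*γ13 + 8/5*γ14 + 3/2*γ24 - 192/25*γ123 + 3/4*γ124 + 68/15*γ134 - 149/20*γ1234
step 3: 12/5
Answer: 12/5


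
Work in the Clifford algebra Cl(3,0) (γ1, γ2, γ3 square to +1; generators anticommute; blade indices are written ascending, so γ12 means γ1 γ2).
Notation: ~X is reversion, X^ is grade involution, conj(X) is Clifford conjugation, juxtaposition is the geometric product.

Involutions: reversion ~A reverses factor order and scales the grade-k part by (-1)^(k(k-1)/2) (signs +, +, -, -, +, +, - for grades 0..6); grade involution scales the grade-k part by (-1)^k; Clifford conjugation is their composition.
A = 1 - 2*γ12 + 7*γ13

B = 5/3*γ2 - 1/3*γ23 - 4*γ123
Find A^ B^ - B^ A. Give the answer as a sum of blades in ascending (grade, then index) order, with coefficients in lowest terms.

first term: 10/3*γ1 + 79/3*γ2 + 8*γ3 + 7/3*γ12 + 2/3*γ13 - 1/3*γ23 + 47/3*γ123
second term: -10/3*γ1 + 79/3*γ2 + 8*γ3 - 7/3*γ12 - 2/3*γ13 - 1/3*γ23 + 47/3*γ123
Answer: 20/3*γ1 + 14/3*γ12 + 4/3*γ13


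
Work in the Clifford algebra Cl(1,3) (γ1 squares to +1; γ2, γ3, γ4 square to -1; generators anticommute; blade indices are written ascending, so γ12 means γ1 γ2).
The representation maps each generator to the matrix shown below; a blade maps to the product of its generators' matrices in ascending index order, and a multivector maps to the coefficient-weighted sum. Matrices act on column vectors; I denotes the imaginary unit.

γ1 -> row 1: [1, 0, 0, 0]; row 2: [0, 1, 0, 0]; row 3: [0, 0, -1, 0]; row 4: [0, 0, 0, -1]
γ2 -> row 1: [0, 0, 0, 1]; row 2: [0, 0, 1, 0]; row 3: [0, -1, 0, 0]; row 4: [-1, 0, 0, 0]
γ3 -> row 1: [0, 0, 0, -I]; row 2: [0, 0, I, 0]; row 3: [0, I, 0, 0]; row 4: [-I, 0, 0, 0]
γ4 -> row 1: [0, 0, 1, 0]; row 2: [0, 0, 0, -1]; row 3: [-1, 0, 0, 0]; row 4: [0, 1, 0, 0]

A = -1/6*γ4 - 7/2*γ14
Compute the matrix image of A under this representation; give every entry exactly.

Bivector images (products of the table entries): rho(γ14) = rho(γ1)rho(γ4) = row 1: [0, 0, 1, 0]; row 2: [0, 0, 0, -1]; row 3: [1, 0, 0, 0]; row 4: [0, -1, 0, 0].
M = (-1/6)*rho(γ4) + (-7/2)*rho(γ14), summed entrywise:
Answer: row 1: [0, 0, -11/3, 0]; row 2: [0, 0, 0, 11/3]; row 3: [-10/3, 0, 0, 0]; row 4: [0, 10/3, 0, 0]


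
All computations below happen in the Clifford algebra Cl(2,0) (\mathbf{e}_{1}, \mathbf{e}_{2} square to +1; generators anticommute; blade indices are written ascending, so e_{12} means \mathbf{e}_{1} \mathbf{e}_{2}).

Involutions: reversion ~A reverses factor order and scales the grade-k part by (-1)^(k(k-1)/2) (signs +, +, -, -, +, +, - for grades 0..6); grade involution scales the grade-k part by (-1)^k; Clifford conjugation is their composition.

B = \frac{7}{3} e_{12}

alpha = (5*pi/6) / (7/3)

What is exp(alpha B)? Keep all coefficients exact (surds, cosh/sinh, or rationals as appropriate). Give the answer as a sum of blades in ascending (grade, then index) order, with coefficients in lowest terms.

B^2 = (\frac{7}{3})^2*(e_{12})^2 = \frac{49}{9}*(-1) = -\frac{49}{9} (a basis 2-blade squares to minus the product of its generators' squares).
B^2 = -\frac{49}{9} — B^2 < 0, so the exponential closes trigonometrically: l = \frac{7}{3}, alpha*l = \frac{5 \pi}{6}, so exp(alpha B) = cos(\frac{5 \pi}{6}) + (sin(\frac{5 \pi}{6})/(\frac{7}{3}))*B = - \frac{\sqrt{3}}{2} + (\frac{3}{14})*B.
Answer: - \frac{\sqrt{3}}{2} + \frac{1}{2} e_{12}


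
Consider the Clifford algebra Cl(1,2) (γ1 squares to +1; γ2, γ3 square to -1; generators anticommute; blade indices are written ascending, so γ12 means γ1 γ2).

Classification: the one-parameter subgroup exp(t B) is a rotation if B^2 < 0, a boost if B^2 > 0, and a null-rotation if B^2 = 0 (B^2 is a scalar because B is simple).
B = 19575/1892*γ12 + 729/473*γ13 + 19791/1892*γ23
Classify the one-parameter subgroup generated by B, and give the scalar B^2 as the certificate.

B^2 term by term: the squares give (19575/1892)^2*(γ12)^2 + (729/473)^2*(γ13)^2 + (19791/1892)^2*(γ23)^2 = 383180625/3579664*(+1) + 531441/223729*(+1) + 391683681/3579664*(-1) = 0 (each basis 2-blade squares to minus the product of its generators' squares); cross terms between blades sharing an index anticommute and cancel. So B^2 = 0.
Answer: null-rotation, certificate B^2 = 0. Note: conjugating B changes its blade decomposition but never the scalar B^2 = 0, whose sign settles the classification.


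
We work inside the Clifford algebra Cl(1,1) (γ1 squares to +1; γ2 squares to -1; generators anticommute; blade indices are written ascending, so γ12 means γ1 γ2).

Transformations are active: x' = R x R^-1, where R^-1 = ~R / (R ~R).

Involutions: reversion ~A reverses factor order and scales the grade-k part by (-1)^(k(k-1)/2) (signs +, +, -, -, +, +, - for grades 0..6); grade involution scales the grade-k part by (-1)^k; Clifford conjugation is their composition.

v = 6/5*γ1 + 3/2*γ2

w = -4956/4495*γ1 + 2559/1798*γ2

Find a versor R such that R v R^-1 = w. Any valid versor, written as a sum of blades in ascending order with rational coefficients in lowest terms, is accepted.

The midline construction: v and w both square to -81/100, so reflecting in their sum 438/4495*γ1 + 2628/899*γ2 exchanges them.
Answer: 438/4495*γ1 + 2628/899*γ2


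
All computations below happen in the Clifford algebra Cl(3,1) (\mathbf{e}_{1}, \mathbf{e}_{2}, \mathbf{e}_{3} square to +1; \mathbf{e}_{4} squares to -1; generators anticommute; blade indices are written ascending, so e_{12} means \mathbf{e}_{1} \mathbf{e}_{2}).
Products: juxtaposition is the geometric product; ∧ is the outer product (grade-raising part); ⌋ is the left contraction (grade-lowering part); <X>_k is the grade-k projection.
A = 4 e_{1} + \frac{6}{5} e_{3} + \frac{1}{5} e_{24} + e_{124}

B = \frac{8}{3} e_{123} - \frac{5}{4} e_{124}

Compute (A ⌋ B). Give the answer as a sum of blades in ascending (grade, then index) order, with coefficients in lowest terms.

step 1: -\frac{5}{4} - \frac{1}{4} e_{1} + \frac{16}{5} e_{12} + \frac{32}{3} e_{23} - 5 e_{24}
Answer: -\frac{5}{4} - \frac{1}{4} e_{1} + \frac{16}{5} e_{12} + \frac{32}{3} e_{23} - 5 e_{24}


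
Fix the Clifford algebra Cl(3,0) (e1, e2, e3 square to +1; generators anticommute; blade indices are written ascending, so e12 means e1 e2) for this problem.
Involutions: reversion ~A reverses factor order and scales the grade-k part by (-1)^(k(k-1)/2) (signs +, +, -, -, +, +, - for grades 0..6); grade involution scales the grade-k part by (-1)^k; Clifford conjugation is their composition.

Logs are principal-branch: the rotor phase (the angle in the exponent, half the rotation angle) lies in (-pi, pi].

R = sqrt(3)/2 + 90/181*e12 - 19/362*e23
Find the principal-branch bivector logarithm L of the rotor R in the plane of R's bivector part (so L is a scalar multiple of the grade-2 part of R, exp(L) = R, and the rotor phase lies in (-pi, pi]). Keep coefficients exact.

The scalar part of R is sqrt(3)/2, so the principal-branch rotor phase is pinned; divide the bivector part by its sine to get the unit plane — L is the phase times that plane.
Concretely: cos(phase) = sqrt(3)/2 gives phase = ±pi/6, and since phase/sin(phase) is even the sign is immaterial: L = (phase/sin(phase)) * <R>_2 = (pi/3) * <R>_2.
Answer: 30*pi/181*e12 - 19*pi/1086*e23


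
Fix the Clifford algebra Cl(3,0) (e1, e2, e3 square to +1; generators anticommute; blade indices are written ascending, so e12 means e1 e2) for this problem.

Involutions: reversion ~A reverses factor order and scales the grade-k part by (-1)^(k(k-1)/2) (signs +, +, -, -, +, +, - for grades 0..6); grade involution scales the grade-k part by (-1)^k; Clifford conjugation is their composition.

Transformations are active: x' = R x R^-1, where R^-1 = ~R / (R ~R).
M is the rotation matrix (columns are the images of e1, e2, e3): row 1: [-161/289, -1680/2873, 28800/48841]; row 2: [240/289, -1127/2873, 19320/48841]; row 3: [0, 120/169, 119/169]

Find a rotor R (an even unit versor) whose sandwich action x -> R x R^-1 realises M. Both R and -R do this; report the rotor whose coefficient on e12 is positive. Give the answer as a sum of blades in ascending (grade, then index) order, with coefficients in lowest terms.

Method: write R = a + b12*e12 + b13*e13 + b23*e23 with a^2 + b12^2 + b13^2 + b23^2 = 1 (so R^-1 = ~R). Expanding the columns R e_j ~R gives tr M = 4a^2 - 1 and, from the antisymmetric part, M21 - M12 = -4a*b12, M13 - M31 = 4a*b13, M32 - M23 = -4a*b23.
Here tr M = -11977/48841, so a^2 = (1 + tr M)/4 = 9216/48841 and a = ±96/221. Taking a = 96/221: M21 - M12 = 69120/48841, M13 - M31 = 28800/48841, M32 - M23 = 15360/48841, giving b12 = -180/221, b13 = 75/221, b23 = -40/221, i.e. R = 96/221 - 180/221*e12 + 75/221*e13 - 40/221*e23.
Its e12 coefficient is negative, so report the other preimage -R.
Answer: -96/221 + 180/221*e12 - 75/221*e13 + 40/221*e23. Sheet selection: the two-to-one cover makes ±R indistinguishable at the matrix level (trace -11977/48841), so uniqueness comes from the required sign on e12.
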